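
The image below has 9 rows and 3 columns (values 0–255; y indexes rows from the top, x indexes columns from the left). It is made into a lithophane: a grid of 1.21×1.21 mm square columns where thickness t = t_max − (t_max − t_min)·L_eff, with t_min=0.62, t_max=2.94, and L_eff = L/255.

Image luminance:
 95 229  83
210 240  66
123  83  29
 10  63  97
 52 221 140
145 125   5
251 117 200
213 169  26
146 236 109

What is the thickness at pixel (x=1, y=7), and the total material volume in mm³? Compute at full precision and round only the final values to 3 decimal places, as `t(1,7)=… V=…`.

t(1,7)=1.402 V=69.825

span = t_max - t_min = 2.94 - 0.62 = 2.320
L(1,7) = 169, L_eff = 169/255 = 0.662745
t(1,7) = 2.94 - 2.320·0.662745 = 1.402
Σt over all 9·3 pixels = 202689/4250 ≈ 47.6915294
V = pitch²·Σt = 1.21²·202689/4250 = 69.825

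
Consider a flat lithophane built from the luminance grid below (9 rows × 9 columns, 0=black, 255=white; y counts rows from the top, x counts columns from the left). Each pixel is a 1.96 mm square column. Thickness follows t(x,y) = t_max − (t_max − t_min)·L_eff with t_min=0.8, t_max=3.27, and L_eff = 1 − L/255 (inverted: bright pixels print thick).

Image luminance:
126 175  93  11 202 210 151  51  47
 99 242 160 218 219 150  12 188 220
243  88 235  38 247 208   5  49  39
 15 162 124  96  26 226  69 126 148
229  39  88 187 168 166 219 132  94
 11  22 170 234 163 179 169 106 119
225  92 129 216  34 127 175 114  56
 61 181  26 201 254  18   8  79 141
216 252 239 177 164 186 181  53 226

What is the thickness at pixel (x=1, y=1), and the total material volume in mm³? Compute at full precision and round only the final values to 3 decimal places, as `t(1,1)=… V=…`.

t(1,1)=3.144 V=659.892

span = t_max - t_min = 3.27 - 0.8 = 2.470
L(1,1) = 242, L_eff = 1 - 242/255 = 0.050980 (inverted)
t(1,1) = 3.27 - 2.470·0.050980 = 3.144
Σt over all 9·9 pixels = 1095067/6375 ≈ 171.7752157
V = pitch²·Σt = 1.96²·1095067/6375 = 659.892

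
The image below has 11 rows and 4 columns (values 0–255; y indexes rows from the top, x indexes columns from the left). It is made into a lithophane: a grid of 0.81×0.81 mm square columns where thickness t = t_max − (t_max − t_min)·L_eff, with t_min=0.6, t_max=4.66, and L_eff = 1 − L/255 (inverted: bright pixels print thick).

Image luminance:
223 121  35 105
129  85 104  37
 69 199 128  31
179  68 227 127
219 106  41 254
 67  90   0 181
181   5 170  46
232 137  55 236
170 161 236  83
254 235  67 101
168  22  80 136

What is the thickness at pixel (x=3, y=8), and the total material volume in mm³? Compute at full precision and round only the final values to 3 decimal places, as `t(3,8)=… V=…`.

span = t_max - t_min = 4.66 - 0.6 = 4.060
L(3,8) = 83, L_eff = 1 - 83/255 = 0.674510 (inverted)
t(3,8) = 4.66 - 4.060·0.674510 = 1.921
Σt over all 11·4 pixels = 29468/255 ≈ 115.5607843
V = pitch²·Σt = 0.81²·29468/255 = 75.819

t(3,8)=1.921 V=75.819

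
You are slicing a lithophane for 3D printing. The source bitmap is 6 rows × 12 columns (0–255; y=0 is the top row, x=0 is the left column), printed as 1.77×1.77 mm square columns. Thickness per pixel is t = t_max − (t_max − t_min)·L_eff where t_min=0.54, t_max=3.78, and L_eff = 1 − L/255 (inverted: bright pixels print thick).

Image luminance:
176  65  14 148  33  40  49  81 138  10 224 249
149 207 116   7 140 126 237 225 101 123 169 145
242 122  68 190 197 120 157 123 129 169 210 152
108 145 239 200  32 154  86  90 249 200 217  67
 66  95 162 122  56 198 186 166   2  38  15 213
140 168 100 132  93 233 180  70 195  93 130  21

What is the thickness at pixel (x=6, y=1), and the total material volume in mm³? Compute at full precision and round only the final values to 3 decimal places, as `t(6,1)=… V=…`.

t(6,1)=3.551 V=500.444

span = t_max - t_min = 3.78 - 0.54 = 3.240
L(6,1) = 237, L_eff = 1 - 237/255 = 0.070588 (inverted)
t(6,1) = 3.78 - 3.240·0.070588 = 3.551
Σt over all 6·12 pixels = 339444/2125 ≈ 159.7383529
V = pitch²·Σt = 1.77²·339444/2125 = 500.444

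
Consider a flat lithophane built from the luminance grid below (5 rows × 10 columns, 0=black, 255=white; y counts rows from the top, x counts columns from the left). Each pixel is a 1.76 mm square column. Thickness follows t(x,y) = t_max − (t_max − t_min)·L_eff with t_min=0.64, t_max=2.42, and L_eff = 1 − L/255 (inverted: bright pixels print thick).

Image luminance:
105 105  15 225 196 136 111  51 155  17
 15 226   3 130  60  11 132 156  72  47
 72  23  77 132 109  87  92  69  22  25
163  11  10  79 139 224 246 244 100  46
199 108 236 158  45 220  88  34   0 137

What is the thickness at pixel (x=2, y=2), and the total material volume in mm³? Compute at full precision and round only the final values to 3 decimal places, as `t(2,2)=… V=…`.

span = t_max - t_min = 2.42 - 0.64 = 1.780
L(2,2) = 77, L_eff = 1 - 77/255 = 0.698039 (inverted)
t(2,2) = 2.42 - 1.780·0.698039 = 1.177
Σt over all 5·10 pixels = 289169/4250 ≈ 68.0397647
V = pitch²·Σt = 1.76²·289169/4250 = 210.760

t(2,2)=1.177 V=210.760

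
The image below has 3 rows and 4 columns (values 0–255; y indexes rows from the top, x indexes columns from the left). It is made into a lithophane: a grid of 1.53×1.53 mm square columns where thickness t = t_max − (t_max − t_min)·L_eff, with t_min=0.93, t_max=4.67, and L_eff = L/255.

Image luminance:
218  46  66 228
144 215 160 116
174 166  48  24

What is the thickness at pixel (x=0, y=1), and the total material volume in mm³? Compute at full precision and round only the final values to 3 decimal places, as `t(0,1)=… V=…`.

t(0,1)=2.558 V=76.079

span = t_max - t_min = 4.67 - 0.93 = 3.740
L(0,1) = 144, L_eff = 144/255 = 0.564706
t(0,1) = 4.67 - 3.740·0.564706 = 2.558
Σt over all 3·4 pixels = 32.5
V = pitch²·Σt = 1.53²·32.5 = 76.079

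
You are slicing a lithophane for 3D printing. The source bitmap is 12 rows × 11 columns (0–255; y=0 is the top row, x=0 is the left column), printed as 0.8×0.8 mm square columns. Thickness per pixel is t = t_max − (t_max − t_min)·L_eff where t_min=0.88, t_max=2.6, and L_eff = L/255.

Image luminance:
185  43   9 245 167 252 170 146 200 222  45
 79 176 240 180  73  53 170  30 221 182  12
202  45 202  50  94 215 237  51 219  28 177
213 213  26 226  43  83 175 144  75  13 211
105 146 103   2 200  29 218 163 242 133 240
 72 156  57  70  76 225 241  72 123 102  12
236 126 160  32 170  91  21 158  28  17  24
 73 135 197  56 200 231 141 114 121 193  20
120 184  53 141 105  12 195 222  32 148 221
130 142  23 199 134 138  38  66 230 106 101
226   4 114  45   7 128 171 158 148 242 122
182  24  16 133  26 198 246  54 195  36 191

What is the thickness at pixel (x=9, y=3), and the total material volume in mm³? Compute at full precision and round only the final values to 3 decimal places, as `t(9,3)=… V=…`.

span = t_max - t_min = 2.6 - 0.88 = 1.720
L(9,3) = 13, L_eff = 13/255 = 0.050980
t(9,3) = 2.6 - 1.720·0.050980 = 2.512
Σt over all 12·11 pixels = 230.024
V = pitch²·Σt = 0.8²·230.024 = 147.215

t(9,3)=2.512 V=147.215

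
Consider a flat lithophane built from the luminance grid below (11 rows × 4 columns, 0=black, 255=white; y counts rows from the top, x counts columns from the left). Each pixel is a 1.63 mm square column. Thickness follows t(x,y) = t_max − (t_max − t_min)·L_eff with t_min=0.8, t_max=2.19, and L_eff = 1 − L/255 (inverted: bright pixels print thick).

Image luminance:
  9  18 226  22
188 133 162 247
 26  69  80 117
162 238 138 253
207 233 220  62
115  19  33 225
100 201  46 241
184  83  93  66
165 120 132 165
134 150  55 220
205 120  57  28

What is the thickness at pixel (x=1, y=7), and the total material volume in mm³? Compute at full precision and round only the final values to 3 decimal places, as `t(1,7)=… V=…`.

span = t_max - t_min = 2.19 - 0.8 = 1.390
L(1,7) = 83, L_eff = 1 - 83/255 = 0.674510 (inverted)
t(1,7) = 2.19 - 1.390·0.674510 = 1.252
Σt over all 11·4 pixels = 1699213/25500 ≈ 66.6358039
V = pitch²·Σt = 1.63²·1699213/25500 = 177.045

t(1,7)=1.252 V=177.045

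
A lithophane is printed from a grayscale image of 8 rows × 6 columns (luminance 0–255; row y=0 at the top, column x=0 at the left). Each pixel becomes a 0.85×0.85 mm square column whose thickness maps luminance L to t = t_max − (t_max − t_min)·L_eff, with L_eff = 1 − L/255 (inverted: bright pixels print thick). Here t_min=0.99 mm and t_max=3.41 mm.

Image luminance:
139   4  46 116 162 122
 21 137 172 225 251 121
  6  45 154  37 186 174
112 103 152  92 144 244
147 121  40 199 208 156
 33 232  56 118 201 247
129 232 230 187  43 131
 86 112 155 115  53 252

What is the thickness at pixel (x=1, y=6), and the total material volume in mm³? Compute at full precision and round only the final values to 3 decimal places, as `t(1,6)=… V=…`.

t(1,6)=3.192 V=78.545

span = t_max - t_min = 3.41 - 0.99 = 2.420
L(1,6) = 232, L_eff = 1 - 232/255 = 0.090196 (inverted)
t(1,6) = 3.41 - 2.420·0.090196 = 3.192
Σt over all 8·6 pixels = 693044/6375 ≈ 108.7127843
V = pitch²·Σt = 0.85²·693044/6375 = 78.545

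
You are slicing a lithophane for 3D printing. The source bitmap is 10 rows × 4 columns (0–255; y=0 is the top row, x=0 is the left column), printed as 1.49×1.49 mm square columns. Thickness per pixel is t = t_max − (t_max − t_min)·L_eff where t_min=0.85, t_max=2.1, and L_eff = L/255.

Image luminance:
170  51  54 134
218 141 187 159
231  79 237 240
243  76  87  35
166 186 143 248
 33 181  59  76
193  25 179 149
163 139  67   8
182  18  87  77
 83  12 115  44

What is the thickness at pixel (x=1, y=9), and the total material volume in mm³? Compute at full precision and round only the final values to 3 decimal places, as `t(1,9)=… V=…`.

span = t_max - t_min = 2.1 - 0.85 = 1.250
L(1,9) = 12, L_eff = 12/255 = 0.047059
t(1,9) = 2.1 - 1.250·0.047059 = 2.041
Σt over all 10·4 pixels = 12161/204 ≈ 59.6127451
V = pitch²·Σt = 1.49²·12161/204 = 132.346

t(1,9)=2.041 V=132.346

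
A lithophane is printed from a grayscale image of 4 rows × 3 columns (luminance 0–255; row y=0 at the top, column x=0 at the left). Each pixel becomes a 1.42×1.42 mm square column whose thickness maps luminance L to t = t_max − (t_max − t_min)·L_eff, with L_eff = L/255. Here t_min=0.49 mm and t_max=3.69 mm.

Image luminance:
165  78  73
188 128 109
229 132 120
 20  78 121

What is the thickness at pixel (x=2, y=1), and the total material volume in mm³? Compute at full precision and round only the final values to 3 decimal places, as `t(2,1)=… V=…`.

t(2,1)=2.322 V=52.823

span = t_max - t_min = 3.69 - 0.49 = 3.200
L(2,1) = 109, L_eff = 109/255 = 0.427451
t(2,1) = 3.69 - 3.200·0.427451 = 2.322
Σt over all 4·3 pixels = 33401/1275 ≈ 26.1968627
V = pitch²·Σt = 1.42²·33401/1275 = 52.823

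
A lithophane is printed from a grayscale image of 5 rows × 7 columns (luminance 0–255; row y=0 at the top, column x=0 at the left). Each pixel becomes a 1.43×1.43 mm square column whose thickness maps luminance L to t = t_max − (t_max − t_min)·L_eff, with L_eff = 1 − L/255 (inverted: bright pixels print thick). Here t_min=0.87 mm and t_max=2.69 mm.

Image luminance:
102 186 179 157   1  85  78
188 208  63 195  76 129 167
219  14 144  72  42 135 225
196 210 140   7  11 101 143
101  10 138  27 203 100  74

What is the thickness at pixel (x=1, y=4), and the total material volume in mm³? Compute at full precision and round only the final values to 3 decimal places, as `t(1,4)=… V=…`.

t(1,4)=0.941 V=122.486

span = t_max - t_min = 2.69 - 0.87 = 1.820
L(1,4) = 10, L_eff = 1 - 10/255 = 0.960784 (inverted)
t(1,4) = 2.69 - 1.820·0.960784 = 0.941
Σt over all 5·7 pixels = 1527407/25500 ≈ 59.8983137
V = pitch²·Σt = 1.43²·1527407/25500 = 122.486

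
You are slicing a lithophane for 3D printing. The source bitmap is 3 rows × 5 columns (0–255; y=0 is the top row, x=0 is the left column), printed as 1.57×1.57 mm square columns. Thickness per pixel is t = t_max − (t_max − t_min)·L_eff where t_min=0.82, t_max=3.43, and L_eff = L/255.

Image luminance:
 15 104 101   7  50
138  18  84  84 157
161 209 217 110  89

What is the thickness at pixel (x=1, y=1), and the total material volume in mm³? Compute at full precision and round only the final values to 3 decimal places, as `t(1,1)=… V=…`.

span = t_max - t_min = 3.43 - 0.82 = 2.610
L(1,1) = 18, L_eff = 18/255 = 0.070588
t(1,1) = 3.43 - 2.610·0.070588 = 3.246
Σt over all 3·5 pixels = 302997/8500 ≈ 35.6467059
V = pitch²·Σt = 1.57²·302997/8500 = 87.866

t(1,1)=3.246 V=87.866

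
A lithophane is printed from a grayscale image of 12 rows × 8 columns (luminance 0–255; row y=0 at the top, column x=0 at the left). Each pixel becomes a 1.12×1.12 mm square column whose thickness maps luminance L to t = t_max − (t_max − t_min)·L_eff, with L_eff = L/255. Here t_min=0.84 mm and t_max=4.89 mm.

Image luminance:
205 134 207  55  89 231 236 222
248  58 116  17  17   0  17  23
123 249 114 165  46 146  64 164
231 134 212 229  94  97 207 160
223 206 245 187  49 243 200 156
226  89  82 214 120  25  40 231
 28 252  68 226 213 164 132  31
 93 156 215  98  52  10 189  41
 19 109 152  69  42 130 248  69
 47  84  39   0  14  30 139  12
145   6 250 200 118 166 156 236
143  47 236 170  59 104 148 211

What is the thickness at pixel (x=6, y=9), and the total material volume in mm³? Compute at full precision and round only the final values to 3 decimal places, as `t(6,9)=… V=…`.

span = t_max - t_min = 4.89 - 0.84 = 4.050
L(6,9) = 139, L_eff = 139/255 = 0.545098
t(6,9) = 4.89 - 4.050·0.545098 = 2.682
Σt over all 12·8 pixels = 115731/425 ≈ 272.3082353
V = pitch²·Σt = 1.12²·115731/425 = 341.583

t(6,9)=2.682 V=341.583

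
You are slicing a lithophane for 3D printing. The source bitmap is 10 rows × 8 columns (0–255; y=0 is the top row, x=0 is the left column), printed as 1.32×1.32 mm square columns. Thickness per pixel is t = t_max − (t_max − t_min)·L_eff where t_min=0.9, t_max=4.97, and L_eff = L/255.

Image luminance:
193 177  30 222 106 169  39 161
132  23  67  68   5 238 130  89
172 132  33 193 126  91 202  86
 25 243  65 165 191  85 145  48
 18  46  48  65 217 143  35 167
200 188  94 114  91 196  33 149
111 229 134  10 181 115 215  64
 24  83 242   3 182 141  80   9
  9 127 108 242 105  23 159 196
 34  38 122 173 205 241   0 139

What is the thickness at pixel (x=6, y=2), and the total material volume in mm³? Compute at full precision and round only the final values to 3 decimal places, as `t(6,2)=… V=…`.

span = t_max - t_min = 4.97 - 0.9 = 4.070
L(6,2) = 202, L_eff = 202/255 = 0.792157
t(6,2) = 4.97 - 4.070·0.792157 = 1.746
Σt over all 10·8 pixels = 2104469/8500 ≈ 247.5845882
V = pitch²·Σt = 1.32²·2104469/8500 = 431.391

t(6,2)=1.746 V=431.391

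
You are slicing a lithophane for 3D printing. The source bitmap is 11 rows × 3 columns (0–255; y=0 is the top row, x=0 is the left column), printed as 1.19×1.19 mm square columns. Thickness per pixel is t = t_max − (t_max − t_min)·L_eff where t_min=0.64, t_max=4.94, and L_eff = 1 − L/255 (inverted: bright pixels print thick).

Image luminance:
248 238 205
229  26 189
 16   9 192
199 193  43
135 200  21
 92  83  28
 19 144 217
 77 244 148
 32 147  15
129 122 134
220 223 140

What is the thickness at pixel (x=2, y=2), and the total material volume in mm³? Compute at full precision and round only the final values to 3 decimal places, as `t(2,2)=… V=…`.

span = t_max - t_min = 4.94 - 0.64 = 4.300
L(2,2) = 192, L_eff = 1 - 192/255 = 0.247059 (inverted)
t(2,2) = 4.94 - 4.300·0.247059 = 3.878
Σt over all 11·3 pixels = 241207/2550 ≈ 94.5909804
V = pitch²·Σt = 1.19²·241207/2550 = 133.950

t(2,2)=3.878 V=133.950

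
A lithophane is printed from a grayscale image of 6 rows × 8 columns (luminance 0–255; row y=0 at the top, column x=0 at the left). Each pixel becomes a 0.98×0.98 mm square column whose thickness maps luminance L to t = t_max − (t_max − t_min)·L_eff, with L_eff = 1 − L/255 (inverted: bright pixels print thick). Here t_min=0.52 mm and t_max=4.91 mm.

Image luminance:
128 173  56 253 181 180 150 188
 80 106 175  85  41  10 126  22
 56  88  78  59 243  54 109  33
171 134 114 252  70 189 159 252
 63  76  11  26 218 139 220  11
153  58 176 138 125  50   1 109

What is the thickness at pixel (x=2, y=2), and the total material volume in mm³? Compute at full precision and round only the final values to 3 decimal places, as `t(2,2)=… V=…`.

span = t_max - t_min = 4.91 - 0.52 = 4.390
L(2,2) = 78, L_eff = 1 - 78/255 = 0.694118 (inverted)
t(2,2) = 4.91 - 4.390·0.694118 = 1.863
Σt over all 6·8 pixels = 1030017/8500 ≈ 121.1784706
V = pitch²·Σt = 0.98²·1030017/8500 = 116.380

t(2,2)=1.863 V=116.380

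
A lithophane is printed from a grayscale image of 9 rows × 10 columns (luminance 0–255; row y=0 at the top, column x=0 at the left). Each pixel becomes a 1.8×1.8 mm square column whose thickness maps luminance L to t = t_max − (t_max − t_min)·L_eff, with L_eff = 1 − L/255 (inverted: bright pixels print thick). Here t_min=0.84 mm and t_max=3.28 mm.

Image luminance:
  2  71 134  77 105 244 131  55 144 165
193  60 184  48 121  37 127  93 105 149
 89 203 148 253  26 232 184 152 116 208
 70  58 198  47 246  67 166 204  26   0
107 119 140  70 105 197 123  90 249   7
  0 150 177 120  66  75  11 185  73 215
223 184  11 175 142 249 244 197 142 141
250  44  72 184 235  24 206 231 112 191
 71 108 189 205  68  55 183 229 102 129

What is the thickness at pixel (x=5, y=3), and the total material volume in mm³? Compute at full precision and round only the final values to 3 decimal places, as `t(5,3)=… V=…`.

span = t_max - t_min = 3.28 - 0.84 = 2.440
L(5,3) = 67, L_eff = 1 - 67/255 = 0.737255 (inverted)
t(5,3) = 3.28 - 2.440·0.737255 = 1.481
Σt over all 9·10 pixels = 1202543/6375 ≈ 188.6341961
V = pitch²·Σt = 1.8²·1202543/6375 = 611.175

t(5,3)=1.481 V=611.175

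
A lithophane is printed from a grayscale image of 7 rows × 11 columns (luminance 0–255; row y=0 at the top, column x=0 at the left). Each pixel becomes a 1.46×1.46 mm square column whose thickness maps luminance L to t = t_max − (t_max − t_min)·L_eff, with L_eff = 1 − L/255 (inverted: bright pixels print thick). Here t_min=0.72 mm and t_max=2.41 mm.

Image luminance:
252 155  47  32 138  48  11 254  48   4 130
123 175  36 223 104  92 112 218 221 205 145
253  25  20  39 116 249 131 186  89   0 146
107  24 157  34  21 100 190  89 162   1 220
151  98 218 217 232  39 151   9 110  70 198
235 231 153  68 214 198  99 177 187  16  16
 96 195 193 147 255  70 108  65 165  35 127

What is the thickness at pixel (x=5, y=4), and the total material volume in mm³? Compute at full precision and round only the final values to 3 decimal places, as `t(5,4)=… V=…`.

span = t_max - t_min = 2.41 - 0.72 = 1.690
L(5,4) = 39, L_eff = 1 - 39/255 = 0.847059 (inverted)
t(5,4) = 2.41 - 1.690·0.847059 = 0.978
Σt over all 7·11 pixels = 203253/1700 ≈ 119.5605882
V = pitch²·Σt = 1.46²·203253/1700 = 254.855

t(5,4)=0.978 V=254.855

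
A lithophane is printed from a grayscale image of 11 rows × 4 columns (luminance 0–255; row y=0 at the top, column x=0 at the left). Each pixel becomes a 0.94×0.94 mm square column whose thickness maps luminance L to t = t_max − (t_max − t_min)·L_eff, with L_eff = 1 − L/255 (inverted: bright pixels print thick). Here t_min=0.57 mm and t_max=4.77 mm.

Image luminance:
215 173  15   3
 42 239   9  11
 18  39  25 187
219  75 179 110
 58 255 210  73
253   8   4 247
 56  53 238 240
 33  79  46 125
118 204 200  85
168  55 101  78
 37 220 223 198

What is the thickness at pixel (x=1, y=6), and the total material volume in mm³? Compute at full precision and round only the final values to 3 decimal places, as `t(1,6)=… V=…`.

span = t_max - t_min = 4.77 - 0.57 = 4.200
L(1,6) = 53, L_eff = 1 - 53/255 = 0.792157 (inverted)
t(1,6) = 4.77 - 4.200·0.792157 = 1.443
Σt over all 11·4 pixels = 47227/425 ≈ 111.1223529
V = pitch²·Σt = 0.94²·47227/425 = 98.188

t(1,6)=1.443 V=98.188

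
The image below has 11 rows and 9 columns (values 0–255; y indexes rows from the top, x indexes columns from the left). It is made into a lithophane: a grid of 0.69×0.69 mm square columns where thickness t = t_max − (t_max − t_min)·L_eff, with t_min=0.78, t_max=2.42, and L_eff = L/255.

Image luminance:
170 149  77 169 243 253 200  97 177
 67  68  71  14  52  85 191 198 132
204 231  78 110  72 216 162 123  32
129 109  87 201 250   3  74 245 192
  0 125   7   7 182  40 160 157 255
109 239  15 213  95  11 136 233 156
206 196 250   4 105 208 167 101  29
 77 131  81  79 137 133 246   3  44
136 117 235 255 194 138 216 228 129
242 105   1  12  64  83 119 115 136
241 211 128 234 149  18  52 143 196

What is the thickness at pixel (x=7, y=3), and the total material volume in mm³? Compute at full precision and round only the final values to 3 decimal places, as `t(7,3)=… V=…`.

t(7,3)=0.844 V=73.753

span = t_max - t_min = 2.42 - 0.78 = 1.640
L(7,3) = 245, L_eff = 245/255 = 0.960784
t(7,3) = 2.42 - 1.640·0.960784 = 0.844
Σt over all 11·9 pixels = 395023/2550 ≈ 154.9109804
V = pitch²·Σt = 0.69²·395023/2550 = 73.753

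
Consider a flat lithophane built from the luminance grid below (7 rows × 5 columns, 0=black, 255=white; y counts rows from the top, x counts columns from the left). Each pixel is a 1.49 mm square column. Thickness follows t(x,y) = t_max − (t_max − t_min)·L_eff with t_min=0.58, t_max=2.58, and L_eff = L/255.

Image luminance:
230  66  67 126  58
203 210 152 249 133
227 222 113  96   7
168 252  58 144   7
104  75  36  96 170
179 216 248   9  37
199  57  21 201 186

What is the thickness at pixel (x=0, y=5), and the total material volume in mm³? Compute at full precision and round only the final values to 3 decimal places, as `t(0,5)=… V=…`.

t(0,5)=1.176 V=119.994

span = t_max - t_min = 2.58 - 0.58 = 2.000
L(0,5) = 179, L_eff = 179/255 = 0.701961
t(0,5) = 2.58 - 2.000·0.701961 = 1.176
Σt over all 7·5 pixels = 5513/102 ≈ 54.0490196
V = pitch²·Σt = 1.49²·5513/102 = 119.994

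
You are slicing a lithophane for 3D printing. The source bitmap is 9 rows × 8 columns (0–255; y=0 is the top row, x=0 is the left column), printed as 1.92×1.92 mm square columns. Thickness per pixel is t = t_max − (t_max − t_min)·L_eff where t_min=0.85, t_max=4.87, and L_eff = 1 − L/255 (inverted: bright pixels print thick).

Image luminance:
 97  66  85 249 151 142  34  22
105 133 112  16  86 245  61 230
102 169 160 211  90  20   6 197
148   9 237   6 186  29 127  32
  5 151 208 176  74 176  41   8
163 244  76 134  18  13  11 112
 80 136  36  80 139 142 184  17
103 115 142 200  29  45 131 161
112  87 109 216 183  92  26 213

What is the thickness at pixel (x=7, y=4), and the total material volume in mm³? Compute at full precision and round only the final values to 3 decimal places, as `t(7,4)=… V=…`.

t(7,4)=0.976 V=687.680

span = t_max - t_min = 4.87 - 0.85 = 4.020
L(7,4) = 8, L_eff = 1 - 8/255 = 0.968627 (inverted)
t(7,4) = 4.87 - 4.020·0.968627 = 0.976
Σt over all 9·8 pixels = 792817/4250 ≈ 186.5451765
V = pitch²·Σt = 1.92²·792817/4250 = 687.680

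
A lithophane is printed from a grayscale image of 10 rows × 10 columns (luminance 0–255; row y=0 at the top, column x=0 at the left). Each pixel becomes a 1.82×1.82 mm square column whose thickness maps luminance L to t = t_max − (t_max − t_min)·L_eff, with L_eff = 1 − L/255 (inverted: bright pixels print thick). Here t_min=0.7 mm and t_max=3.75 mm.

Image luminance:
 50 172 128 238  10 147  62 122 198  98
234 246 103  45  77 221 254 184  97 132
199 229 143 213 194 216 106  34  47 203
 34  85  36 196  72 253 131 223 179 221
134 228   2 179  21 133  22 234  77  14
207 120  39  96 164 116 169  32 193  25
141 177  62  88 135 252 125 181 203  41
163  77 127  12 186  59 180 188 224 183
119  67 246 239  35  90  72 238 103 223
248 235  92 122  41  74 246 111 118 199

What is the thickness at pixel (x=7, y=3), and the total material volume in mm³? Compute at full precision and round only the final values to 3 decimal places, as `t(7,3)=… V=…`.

t(7,3)=3.367 V=776.984

span = t_max - t_min = 3.75 - 0.7 = 3.050
L(7,3) = 223, L_eff = 1 - 223/255 = 0.125490 (inverted)
t(7,3) = 3.75 - 3.050·0.125490 = 3.367
Σt over all 10·10 pixels = 1196299/5100 ≈ 234.5684314
V = pitch²·Σt = 1.82²·1196299/5100 = 776.984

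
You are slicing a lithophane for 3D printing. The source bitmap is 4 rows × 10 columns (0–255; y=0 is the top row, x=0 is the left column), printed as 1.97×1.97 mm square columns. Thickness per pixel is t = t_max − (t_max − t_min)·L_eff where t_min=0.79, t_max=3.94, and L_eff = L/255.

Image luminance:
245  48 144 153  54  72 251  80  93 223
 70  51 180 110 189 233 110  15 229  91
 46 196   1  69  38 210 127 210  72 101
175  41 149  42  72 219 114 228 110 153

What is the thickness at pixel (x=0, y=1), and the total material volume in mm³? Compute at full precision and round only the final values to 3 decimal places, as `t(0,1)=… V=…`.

t(0,1)=3.075 V=371.256

span = t_max - t_min = 3.94 - 0.79 = 3.150
L(0,1) = 70, L_eff = 70/255 = 0.274510
t(0,1) = 3.94 - 3.150·0.274510 = 3.075
Σt over all 4·10 pixels = 81313/850 ≈ 95.6623529
V = pitch²·Σt = 1.97²·81313/850 = 371.256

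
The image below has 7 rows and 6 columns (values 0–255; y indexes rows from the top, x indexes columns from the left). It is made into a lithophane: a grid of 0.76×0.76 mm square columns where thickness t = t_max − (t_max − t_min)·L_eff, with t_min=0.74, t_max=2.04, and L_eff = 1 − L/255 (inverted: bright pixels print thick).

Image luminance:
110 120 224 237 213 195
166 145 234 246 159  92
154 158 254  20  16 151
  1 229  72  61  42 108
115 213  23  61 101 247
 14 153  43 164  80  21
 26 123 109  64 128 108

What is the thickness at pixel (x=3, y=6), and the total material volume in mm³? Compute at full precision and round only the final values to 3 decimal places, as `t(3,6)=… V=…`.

span = t_max - t_min = 2.04 - 0.74 = 1.300
L(3,6) = 64, L_eff = 1 - 64/255 = 0.749020 (inverted)
t(3,6) = 2.04 - 1.300·0.749020 = 1.066
Σt over all 7·6 pixels = 73427/1275 ≈ 57.5898039
V = pitch²·Σt = 0.76²·73427/1275 = 33.264

t(3,6)=1.066 V=33.264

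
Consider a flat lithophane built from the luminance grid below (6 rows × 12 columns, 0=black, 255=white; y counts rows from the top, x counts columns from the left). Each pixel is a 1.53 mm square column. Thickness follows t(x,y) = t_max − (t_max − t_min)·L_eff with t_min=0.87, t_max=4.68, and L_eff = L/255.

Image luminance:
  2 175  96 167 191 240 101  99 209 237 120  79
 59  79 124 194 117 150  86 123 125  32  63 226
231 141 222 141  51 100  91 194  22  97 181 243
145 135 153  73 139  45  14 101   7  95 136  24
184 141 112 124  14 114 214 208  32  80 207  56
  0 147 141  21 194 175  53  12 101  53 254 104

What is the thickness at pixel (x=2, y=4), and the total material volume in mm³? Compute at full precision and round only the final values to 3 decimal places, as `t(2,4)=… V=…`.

span = t_max - t_min = 4.68 - 0.87 = 3.810
L(2,4) = 112, L_eff = 112/255 = 0.439216
t(2,4) = 4.68 - 3.810·0.439216 = 3.007
Σt over all 6·12 pixels = 442482/2125 ≈ 208.2268235
V = pitch²·Σt = 1.53²·442482/2125 = 487.438

t(2,4)=3.007 V=487.438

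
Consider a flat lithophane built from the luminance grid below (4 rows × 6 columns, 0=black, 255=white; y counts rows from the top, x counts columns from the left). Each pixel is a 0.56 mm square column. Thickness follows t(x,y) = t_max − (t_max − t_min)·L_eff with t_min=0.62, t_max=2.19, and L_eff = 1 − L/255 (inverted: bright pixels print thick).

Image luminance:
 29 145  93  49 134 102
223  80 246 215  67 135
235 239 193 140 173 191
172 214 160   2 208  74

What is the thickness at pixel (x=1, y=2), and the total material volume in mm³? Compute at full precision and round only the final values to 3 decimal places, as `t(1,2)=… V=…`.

t(1,2)=2.091 V=11.461

span = t_max - t_min = 2.19 - 0.62 = 1.570
L(1,2) = 239, L_eff = 1 - 239/255 = 0.062745 (inverted)
t(1,2) = 2.19 - 1.570·0.062745 = 2.091
Σt over all 4·6 pixels = 36.546
V = pitch²·Σt = 0.56²·36.546 = 11.461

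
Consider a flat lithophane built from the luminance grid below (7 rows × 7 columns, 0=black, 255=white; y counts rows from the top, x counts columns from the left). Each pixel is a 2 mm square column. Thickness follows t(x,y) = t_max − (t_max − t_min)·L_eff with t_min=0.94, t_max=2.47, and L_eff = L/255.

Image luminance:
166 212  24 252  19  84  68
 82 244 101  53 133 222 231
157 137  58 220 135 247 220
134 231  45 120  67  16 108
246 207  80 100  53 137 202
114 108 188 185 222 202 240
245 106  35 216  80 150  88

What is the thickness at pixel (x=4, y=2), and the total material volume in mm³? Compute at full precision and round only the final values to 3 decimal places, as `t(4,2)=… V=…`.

t(4,2)=1.660 V=316.360

span = t_max - t_min = 2.47 - 0.94 = 1.530
L(4,2) = 135, L_eff = 135/255 = 0.529412
t(4,2) = 2.47 - 1.530·0.529412 = 1.660
Σt over all 7·7 pixels = 79.09
V = pitch²·Σt = 2²·79.09 = 316.360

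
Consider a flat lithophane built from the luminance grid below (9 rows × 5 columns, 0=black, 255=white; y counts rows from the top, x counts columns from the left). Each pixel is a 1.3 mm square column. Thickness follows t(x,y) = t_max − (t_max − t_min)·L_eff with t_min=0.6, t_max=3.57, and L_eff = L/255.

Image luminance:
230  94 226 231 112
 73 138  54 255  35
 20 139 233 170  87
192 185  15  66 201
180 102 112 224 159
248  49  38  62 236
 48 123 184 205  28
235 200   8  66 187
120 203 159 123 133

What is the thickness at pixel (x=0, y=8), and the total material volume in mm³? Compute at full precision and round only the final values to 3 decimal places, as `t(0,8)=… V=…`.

t(0,8)=2.172 V=149.697

span = t_max - t_min = 3.57 - 0.6 = 2.970
L(0,8) = 120, L_eff = 120/255 = 0.470588
t(0,8) = 3.57 - 2.970·0.470588 = 2.172
Σt over all 9·5 pixels = 88.578
V = pitch²·Σt = 1.3²·88.578 = 149.697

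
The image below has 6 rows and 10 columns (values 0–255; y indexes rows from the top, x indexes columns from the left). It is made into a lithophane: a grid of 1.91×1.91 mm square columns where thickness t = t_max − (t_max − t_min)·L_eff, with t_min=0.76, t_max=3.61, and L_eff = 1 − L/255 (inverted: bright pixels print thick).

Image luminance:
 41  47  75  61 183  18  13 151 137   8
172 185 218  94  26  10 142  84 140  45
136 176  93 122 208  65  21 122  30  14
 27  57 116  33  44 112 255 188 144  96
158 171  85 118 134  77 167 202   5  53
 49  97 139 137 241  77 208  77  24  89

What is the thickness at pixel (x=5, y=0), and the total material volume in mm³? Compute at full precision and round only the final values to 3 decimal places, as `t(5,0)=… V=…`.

t(5,0)=0.961 V=419.838

span = t_max - t_min = 3.61 - 0.76 = 2.850
L(5,0) = 18, L_eff = 1 - 18/255 = 0.929412 (inverted)
t(5,0) = 3.61 - 2.850·0.929412 = 0.961
Σt over all 6·10 pixels = 195643/1700 ≈ 115.0841176
V = pitch²·Σt = 1.91²·195643/1700 = 419.838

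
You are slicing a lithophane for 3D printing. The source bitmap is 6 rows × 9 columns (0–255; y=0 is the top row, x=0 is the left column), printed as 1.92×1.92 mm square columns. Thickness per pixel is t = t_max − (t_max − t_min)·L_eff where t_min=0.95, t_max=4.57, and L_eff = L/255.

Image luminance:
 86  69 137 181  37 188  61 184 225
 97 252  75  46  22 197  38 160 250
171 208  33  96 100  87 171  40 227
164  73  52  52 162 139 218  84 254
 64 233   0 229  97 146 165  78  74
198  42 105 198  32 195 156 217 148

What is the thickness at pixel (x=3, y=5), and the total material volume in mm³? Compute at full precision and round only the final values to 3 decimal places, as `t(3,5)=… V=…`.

t(3,5)=1.759 V=542.723

span = t_max - t_min = 4.57 - 0.95 = 3.620
L(3,5) = 198, L_eff = 198/255 = 0.776471
t(3,5) = 4.57 - 3.620·0.776471 = 1.759
Σt over all 6·9 pixels = 938546/6375 ≈ 147.2229020
V = pitch²·Σt = 1.92²·938546/6375 = 542.723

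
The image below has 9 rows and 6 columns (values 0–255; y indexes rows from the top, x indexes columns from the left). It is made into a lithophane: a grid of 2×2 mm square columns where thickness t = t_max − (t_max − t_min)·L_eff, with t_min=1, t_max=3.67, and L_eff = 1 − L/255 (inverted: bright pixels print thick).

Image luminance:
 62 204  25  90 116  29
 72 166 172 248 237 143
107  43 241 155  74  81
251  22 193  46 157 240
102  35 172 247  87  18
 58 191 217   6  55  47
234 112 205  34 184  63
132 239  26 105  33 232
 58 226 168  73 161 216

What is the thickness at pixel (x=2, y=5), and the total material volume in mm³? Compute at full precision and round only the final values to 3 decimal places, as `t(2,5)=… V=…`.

span = t_max - t_min = 3.67 - 1 = 2.670
L(2,5) = 217, L_eff = 1 - 217/255 = 0.149020 (inverted)
t(2,5) = 3.67 - 2.670·0.149020 = 3.272
Σt over all 9·6 pixels = 107399/850 ≈ 126.3517647
V = pitch²·Σt = 2²·107399/850 = 505.407

t(2,5)=3.272 V=505.407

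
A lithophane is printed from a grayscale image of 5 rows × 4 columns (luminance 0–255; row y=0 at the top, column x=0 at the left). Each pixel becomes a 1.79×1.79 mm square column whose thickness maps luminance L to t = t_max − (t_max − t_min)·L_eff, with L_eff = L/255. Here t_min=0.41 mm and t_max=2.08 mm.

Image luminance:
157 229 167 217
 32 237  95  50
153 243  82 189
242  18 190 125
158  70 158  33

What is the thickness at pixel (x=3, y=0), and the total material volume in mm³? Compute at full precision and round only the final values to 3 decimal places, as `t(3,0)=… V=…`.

span = t_max - t_min = 2.08 - 0.41 = 1.670
L(3,0) = 217, L_eff = 217/255 = 0.850980
t(3,0) = 2.08 - 1.670·0.850980 = 0.659
Σt over all 5·4 pixels = 117137/5100 ≈ 22.9680392
V = pitch²·Σt = 1.79²·117137/5100 = 73.592

t(3,0)=0.659 V=73.592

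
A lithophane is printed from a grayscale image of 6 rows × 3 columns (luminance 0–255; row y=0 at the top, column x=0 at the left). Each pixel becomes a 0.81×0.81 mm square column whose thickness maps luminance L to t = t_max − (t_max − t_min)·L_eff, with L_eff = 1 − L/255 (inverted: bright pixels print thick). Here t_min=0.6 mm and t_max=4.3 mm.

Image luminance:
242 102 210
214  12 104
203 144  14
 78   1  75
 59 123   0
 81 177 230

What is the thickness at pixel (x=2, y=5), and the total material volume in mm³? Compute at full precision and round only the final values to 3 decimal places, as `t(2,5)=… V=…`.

span = t_max - t_min = 4.3 - 0.6 = 3.700
L(2,5) = 230, L_eff = 1 - 230/255 = 0.098039 (inverted)
t(2,5) = 4.3 - 3.700·0.098039 = 3.937
Σt over all 6·3 pixels = 104093/2550 ≈ 40.8207843
V = pitch²·Σt = 0.81²·104093/2550 = 26.783

t(2,5)=3.937 V=26.783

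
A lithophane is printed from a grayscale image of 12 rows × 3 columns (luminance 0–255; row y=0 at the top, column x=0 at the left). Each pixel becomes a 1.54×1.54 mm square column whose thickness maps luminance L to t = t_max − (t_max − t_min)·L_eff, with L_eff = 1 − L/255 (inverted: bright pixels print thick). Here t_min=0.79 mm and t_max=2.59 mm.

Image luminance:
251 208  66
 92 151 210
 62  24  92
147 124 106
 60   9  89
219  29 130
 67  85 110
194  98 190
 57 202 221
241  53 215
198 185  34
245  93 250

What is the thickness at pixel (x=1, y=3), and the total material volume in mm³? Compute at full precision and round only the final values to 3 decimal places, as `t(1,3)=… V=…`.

t(1,3)=1.665 V=147.921

span = t_max - t_min = 2.59 - 0.79 = 1.800
L(1,3) = 124, L_eff = 1 - 124/255 = 0.513725 (inverted)
t(1,3) = 2.59 - 1.800·0.513725 = 1.665
Σt over all 12·3 pixels = 26508/425 ≈ 62.3717647
V = pitch²·Σt = 1.54²·26508/425 = 147.921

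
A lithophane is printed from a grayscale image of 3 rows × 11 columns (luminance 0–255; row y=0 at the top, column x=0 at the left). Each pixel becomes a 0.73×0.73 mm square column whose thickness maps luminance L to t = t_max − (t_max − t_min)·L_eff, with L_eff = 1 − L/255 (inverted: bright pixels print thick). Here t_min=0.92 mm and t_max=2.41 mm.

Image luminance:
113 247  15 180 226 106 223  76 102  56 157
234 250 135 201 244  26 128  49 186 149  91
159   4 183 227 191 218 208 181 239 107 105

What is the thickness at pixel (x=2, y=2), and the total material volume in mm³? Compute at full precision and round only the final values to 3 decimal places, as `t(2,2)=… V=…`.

t(2,2)=1.989 V=31.798

span = t_max - t_min = 2.41 - 0.92 = 1.490
L(2,2) = 183, L_eff = 1 - 183/255 = 0.282353 (inverted)
t(2,2) = 2.41 - 1.490·0.282353 = 1.989
Σt over all 3·11 pixels = 126797/2125 ≈ 59.6691765
V = pitch²·Σt = 0.73²·126797/2125 = 31.798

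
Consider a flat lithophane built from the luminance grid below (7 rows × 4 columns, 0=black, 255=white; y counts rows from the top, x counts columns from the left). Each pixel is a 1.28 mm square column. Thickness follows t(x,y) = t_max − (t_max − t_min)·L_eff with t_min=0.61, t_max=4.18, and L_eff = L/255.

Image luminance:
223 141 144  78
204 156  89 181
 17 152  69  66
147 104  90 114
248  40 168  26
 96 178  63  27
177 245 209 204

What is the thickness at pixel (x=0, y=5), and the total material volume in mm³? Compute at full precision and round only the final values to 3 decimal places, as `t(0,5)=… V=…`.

span = t_max - t_min = 4.18 - 0.61 = 3.570
L(0,5) = 96, L_eff = 96/255 = 0.376471
t(0,5) = 4.18 - 3.570·0.376471 = 2.836
Σt over all 7·4 pixels = 65.856
V = pitch²·Σt = 1.28²·65.856 = 107.898

t(0,5)=2.836 V=107.898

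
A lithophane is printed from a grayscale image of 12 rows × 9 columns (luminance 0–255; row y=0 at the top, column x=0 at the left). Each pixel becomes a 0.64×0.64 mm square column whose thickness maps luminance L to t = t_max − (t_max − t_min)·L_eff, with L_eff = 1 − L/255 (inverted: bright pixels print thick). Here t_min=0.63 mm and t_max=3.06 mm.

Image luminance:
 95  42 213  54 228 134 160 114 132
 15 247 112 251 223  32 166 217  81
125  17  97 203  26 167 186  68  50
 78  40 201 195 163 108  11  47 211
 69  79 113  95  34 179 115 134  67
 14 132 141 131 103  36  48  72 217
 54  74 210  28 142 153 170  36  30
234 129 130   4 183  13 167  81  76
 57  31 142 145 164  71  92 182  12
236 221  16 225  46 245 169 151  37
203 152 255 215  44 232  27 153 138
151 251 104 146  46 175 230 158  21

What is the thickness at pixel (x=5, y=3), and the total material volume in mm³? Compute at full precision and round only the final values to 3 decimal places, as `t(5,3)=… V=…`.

t(5,3)=1.659 V=79.177

span = t_max - t_min = 3.06 - 0.63 = 2.430
L(5,3) = 108, L_eff = 1 - 108/255 = 0.576471 (inverted)
t(5,3) = 3.06 - 2.430·0.576471 = 1.659
Σt over all 12·9 pixels = 328617/1700 ≈ 193.3041176
V = pitch²·Σt = 0.64²·328617/1700 = 79.177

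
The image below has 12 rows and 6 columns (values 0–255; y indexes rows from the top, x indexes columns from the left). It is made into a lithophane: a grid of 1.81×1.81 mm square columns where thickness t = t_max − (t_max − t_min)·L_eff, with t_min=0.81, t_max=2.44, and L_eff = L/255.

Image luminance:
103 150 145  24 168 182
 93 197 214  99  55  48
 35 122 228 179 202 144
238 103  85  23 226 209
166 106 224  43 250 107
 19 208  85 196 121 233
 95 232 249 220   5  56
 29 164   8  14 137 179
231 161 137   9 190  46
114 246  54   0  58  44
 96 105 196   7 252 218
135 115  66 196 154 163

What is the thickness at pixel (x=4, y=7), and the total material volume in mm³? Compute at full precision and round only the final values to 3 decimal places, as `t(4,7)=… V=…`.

t(4,7)=1.564 V=378.466

span = t_max - t_min = 2.44 - 0.81 = 1.630
L(4,7) = 137, L_eff = 137/255 = 0.537255
t(4,7) = 2.44 - 1.630·0.537255 = 1.564
Σt over all 12·6 pixels = 981949/8500 ≈ 115.5234118
V = pitch²·Σt = 1.81²·981949/8500 = 378.466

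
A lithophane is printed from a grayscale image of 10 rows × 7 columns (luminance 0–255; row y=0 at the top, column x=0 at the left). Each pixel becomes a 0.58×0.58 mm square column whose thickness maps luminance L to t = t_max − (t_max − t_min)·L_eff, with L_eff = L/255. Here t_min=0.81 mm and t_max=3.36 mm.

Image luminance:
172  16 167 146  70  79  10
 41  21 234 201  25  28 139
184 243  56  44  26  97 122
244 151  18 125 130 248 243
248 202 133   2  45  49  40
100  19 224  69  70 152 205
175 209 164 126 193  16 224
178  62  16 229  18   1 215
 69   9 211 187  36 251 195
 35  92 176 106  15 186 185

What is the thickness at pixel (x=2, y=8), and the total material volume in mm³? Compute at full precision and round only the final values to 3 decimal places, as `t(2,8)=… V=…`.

t(2,8)=1.250 V=50.806

span = t_max - t_min = 3.36 - 0.81 = 2.550
L(2,8) = 211, L_eff = 211/255 = 0.827451
t(2,8) = 3.36 - 2.550·0.827451 = 1.250
Σt over all 10·7 pixels = 151.03
V = pitch²·Σt = 0.58²·151.03 = 50.806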